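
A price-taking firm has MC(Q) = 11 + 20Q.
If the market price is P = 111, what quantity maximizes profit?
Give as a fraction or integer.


In perfect competition, profit is maximized where P = MC.
111 = 11 + 20Q
100 = 20Q
Q* = 100/20 = 5

5


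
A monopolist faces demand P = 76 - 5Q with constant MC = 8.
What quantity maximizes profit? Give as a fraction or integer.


TR = P*Q = (76 - 5Q)Q = 76Q - 5Q^2
MR = dTR/dQ = 76 - 10Q
Set MR = MC:
76 - 10Q = 8
68 = 10Q
Q* = 68/10 = 34/5

34/5


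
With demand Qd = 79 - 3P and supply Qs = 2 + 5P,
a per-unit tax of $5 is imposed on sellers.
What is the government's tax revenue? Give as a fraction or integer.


With tax on sellers, new supply: Qs' = 2 + 5(P - 5)
= 5P - 23
New equilibrium quantity:
Q_new = 163/4
Tax revenue = tax * Q_new = 5 * 163/4 = 815/4

815/4


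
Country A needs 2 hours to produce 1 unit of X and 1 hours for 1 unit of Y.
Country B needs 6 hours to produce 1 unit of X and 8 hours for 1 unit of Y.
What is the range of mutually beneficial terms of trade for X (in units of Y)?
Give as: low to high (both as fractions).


Opportunity cost of X for Country A = hours_X / hours_Y = 2/1 = 2 units of Y
Opportunity cost of X for Country B = hours_X / hours_Y = 6/8 = 3/4 units of Y
Terms of trade must be between the two opportunity costs.
Range: 3/4 to 2

3/4 to 2


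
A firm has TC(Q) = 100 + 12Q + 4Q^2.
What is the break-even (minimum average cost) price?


AC(Q) = 100/Q + 12 + 4Q
To minimize: dAC/dQ = -100/Q^2 + 4 = 0
Q^2 = 100/4 = 25
Q* = 5
Min AC = 100/5 + 12 + 4*5
Min AC = 20 + 12 + 20 = 52

52


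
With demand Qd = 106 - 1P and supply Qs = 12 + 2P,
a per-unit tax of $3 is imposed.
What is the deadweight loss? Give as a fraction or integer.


Pre-tax equilibrium quantity: Q* = 224/3
Post-tax equilibrium quantity: Q_tax = 218/3
Reduction in quantity: Q* - Q_tax = 2
DWL = (1/2) * tax * (Q* - Q_tax)
DWL = (1/2) * 3 * 2 = 3

3


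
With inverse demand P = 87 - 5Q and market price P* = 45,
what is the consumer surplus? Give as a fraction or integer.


Maximum willingness to pay (at Q=0): P_max = 87
Quantity demanded at P* = 45:
Q* = (87 - 45)/5 = 42/5
CS = (1/2) * Q* * (P_max - P*)
CS = (1/2) * 42/5 * (87 - 45)
CS = (1/2) * 42/5 * 42 = 882/5

882/5


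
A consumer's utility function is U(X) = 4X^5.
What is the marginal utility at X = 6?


MU = dU/dX = 4*5*X^(5-1)
MU = 20*X^4
At X = 6:
MU = 20 * 6^4
MU = 20 * 1296 = 25920

25920


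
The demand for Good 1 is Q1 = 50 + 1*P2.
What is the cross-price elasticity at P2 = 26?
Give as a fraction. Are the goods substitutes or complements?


dQ1/dP2 = 1
At P2 = 26: Q1 = 50 + 1*26 = 76
Exy = (dQ1/dP2)(P2/Q1) = 1 * 26 / 76 = 13/38
Since Exy > 0, the goods are substitutes.

13/38 (substitutes)


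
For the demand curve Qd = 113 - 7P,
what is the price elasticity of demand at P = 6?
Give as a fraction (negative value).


dQ/dP = -7
At P = 6: Q = 113 - 7*6 = 71
E = (dQ/dP)(P/Q) = (-7)(6/71) = -42/71

-42/71


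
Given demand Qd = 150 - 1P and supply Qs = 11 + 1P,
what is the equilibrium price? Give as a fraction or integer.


At equilibrium, Qd = Qs.
150 - 1P = 11 + 1P
150 - 11 = 1P + 1P
139 = 2P
P* = 139/2 = 139/2

139/2


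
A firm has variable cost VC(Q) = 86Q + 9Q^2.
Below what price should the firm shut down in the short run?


AVC(Q) = VC(Q)/Q = 86 + 9Q
AVC is increasing in Q, so minimum AVC is at Q -> 0+.
Min AVC = 86
The firm should shut down if P < 86.

86


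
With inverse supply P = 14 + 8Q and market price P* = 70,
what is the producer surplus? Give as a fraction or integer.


Minimum supply price (at Q=0): P_min = 14
Quantity supplied at P* = 70:
Q* = (70 - 14)/8 = 7
PS = (1/2) * Q* * (P* - P_min)
PS = (1/2) * 7 * (70 - 14)
PS = (1/2) * 7 * 56 = 196

196


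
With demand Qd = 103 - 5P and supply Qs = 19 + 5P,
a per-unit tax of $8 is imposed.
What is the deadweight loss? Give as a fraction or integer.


Pre-tax equilibrium quantity: Q* = 61
Post-tax equilibrium quantity: Q_tax = 41
Reduction in quantity: Q* - Q_tax = 20
DWL = (1/2) * tax * (Q* - Q_tax)
DWL = (1/2) * 8 * 20 = 80

80


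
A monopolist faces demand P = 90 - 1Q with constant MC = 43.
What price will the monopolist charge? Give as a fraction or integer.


MR = 90 - 2Q
Set MR = MC: 90 - 2Q = 43
Q* = 47/2
Substitute into demand:
P* = 90 - 1*47/2 = 133/2

133/2


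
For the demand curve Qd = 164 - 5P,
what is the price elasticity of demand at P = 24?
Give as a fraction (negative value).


dQ/dP = -5
At P = 24: Q = 164 - 5*24 = 44
E = (dQ/dP)(P/Q) = (-5)(24/44) = -30/11

-30/11


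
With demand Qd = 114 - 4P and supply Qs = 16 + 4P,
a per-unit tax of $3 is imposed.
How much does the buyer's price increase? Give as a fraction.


With a per-unit tax, the buyer's price increase depends on relative slopes.
Supply slope: d = 4, Demand slope: b = 4
Buyer's price increase = d * tax / (b + d)
= 4 * 3 / (4 + 4)
= 12 / 8 = 3/2

3/2


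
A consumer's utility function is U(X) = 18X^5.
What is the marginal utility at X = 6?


MU = dU/dX = 18*5*X^(5-1)
MU = 90*X^4
At X = 6:
MU = 90 * 6^4
MU = 90 * 1296 = 116640

116640


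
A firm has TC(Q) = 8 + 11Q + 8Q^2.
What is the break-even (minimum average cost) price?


AC(Q) = 8/Q + 11 + 8Q
To minimize: dAC/dQ = -8/Q^2 + 8 = 0
Q^2 = 8/8 = 1
Q* = 1
Min AC = 8/1 + 11 + 8*1
Min AC = 8 + 11 + 8 = 27

27


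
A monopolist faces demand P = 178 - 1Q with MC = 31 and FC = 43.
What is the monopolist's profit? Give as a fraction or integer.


MR = MC: 178 - 2Q = 31
Q* = 147/2
P* = 178 - 1*147/2 = 209/2
Profit = (P* - MC)*Q* - FC
= (209/2 - 31)*147/2 - 43
= 147/2*147/2 - 43
= 21609/4 - 43 = 21437/4

21437/4


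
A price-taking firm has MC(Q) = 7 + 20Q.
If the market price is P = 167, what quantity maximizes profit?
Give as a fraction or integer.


In perfect competition, profit is maximized where P = MC.
167 = 7 + 20Q
160 = 20Q
Q* = 160/20 = 8

8


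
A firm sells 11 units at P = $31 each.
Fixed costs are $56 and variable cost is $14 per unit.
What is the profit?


Total Revenue = P * Q = 31 * 11 = $341
Total Cost = FC + VC*Q = 56 + 14*11 = $210
Profit = TR - TC = 341 - 210 = $131

$131


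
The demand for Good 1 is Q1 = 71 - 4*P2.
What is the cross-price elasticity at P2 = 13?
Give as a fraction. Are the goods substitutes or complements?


dQ1/dP2 = -4
At P2 = 13: Q1 = 71 - 4*13 = 19
Exy = (dQ1/dP2)(P2/Q1) = -4 * 13 / 19 = -52/19
Since Exy < 0, the goods are complements.

-52/19 (complements)


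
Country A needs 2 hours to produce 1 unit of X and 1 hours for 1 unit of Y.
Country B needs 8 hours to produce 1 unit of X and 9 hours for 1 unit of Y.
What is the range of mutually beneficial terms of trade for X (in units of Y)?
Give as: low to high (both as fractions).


Opportunity cost of X for Country A = hours_X / hours_Y = 2/1 = 2 units of Y
Opportunity cost of X for Country B = hours_X / hours_Y = 8/9 = 8/9 units of Y
Terms of trade must be between the two opportunity costs.
Range: 8/9 to 2

8/9 to 2


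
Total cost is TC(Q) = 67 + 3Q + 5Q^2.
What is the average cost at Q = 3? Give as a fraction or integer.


TC(3) = 67 + 3*3 + 5*3^2
TC(3) = 67 + 9 + 45 = 121
AC = TC/Q = 121/3 = 121/3

121/3


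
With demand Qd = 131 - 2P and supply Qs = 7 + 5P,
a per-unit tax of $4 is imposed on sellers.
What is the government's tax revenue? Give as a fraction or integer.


With tax on sellers, new supply: Qs' = 7 + 5(P - 4)
= 5P - 13
New equilibrium quantity:
Q_new = 629/7
Tax revenue = tax * Q_new = 4 * 629/7 = 2516/7

2516/7


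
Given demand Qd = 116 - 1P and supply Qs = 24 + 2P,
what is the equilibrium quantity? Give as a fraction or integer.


First find equilibrium price:
116 - 1P = 24 + 2P
P* = 92/3 = 92/3
Then substitute into demand:
Q* = 116 - 1 * 92/3 = 256/3

256/3


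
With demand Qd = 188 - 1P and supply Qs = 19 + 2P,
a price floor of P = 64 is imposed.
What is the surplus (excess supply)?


At P = 64:
Qd = 188 - 1*64 = 124
Qs = 19 + 2*64 = 147
Surplus = Qs - Qd = 147 - 124 = 23

23


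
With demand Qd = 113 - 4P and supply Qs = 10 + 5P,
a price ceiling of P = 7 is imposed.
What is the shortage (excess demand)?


At P = 7:
Qd = 113 - 4*7 = 85
Qs = 10 + 5*7 = 45
Shortage = Qd - Qs = 85 - 45 = 40

40


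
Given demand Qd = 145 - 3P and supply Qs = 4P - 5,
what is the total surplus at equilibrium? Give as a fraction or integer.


Find equilibrium: 145 - 3P = 4P - 5
145 + 5 = 7P
P* = 150/7 = 150/7
Q* = 4*150/7 - 5 = 565/7
Inverse demand: P = 145/3 - Q/3, so P_max = 145/3
Inverse supply: P = 5/4 + Q/4, so P_min = 5/4
CS = (1/2) * 565/7 * (145/3 - 150/7) = 319225/294
PS = (1/2) * 565/7 * (150/7 - 5/4) = 319225/392
TS = CS + PS = 319225/294 + 319225/392 = 319225/168

319225/168


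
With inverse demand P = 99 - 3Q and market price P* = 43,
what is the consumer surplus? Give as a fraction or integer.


Maximum willingness to pay (at Q=0): P_max = 99
Quantity demanded at P* = 43:
Q* = (99 - 43)/3 = 56/3
CS = (1/2) * Q* * (P_max - P*)
CS = (1/2) * 56/3 * (99 - 43)
CS = (1/2) * 56/3 * 56 = 1568/3

1568/3


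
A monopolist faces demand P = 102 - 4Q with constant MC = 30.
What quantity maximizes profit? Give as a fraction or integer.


TR = P*Q = (102 - 4Q)Q = 102Q - 4Q^2
MR = dTR/dQ = 102 - 8Q
Set MR = MC:
102 - 8Q = 30
72 = 8Q
Q* = 72/8 = 9

9


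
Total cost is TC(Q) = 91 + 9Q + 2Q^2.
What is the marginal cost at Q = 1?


MC = dTC/dQ = 9 + 2*2*Q
At Q = 1:
MC = 9 + 4*1
MC = 9 + 4 = 13

13


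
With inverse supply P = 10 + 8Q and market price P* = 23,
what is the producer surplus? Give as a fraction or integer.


Minimum supply price (at Q=0): P_min = 10
Quantity supplied at P* = 23:
Q* = (23 - 10)/8 = 13/8
PS = (1/2) * Q* * (P* - P_min)
PS = (1/2) * 13/8 * (23 - 10)
PS = (1/2) * 13/8 * 13 = 169/16

169/16


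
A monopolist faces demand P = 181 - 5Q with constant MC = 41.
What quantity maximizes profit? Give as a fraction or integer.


TR = P*Q = (181 - 5Q)Q = 181Q - 5Q^2
MR = dTR/dQ = 181 - 10Q
Set MR = MC:
181 - 10Q = 41
140 = 10Q
Q* = 140/10 = 14

14


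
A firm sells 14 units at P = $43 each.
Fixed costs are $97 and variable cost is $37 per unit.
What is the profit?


Total Revenue = P * Q = 43 * 14 = $602
Total Cost = FC + VC*Q = 97 + 37*14 = $615
Profit = TR - TC = 602 - 615 = $-13

$-13


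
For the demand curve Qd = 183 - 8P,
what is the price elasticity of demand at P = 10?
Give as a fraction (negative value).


dQ/dP = -8
At P = 10: Q = 183 - 8*10 = 103
E = (dQ/dP)(P/Q) = (-8)(10/103) = -80/103

-80/103


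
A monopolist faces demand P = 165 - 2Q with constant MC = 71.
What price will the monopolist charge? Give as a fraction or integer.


MR = 165 - 4Q
Set MR = MC: 165 - 4Q = 71
Q* = 47/2
Substitute into demand:
P* = 165 - 2*47/2 = 118

118


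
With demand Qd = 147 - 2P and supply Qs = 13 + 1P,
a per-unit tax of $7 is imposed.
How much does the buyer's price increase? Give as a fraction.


With a per-unit tax, the buyer's price increase depends on relative slopes.
Supply slope: d = 1, Demand slope: b = 2
Buyer's price increase = d * tax / (b + d)
= 1 * 7 / (2 + 1)
= 7 / 3 = 7/3

7/3


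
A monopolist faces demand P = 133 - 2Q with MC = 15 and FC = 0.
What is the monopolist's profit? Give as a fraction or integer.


MR = MC: 133 - 4Q = 15
Q* = 59/2
P* = 133 - 2*59/2 = 74
Profit = (P* - MC)*Q* - FC
= (74 - 15)*59/2 - 0
= 59*59/2 - 0
= 3481/2 - 0 = 3481/2

3481/2


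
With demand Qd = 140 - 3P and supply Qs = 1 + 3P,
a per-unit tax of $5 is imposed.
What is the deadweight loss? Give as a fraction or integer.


Pre-tax equilibrium quantity: Q* = 141/2
Post-tax equilibrium quantity: Q_tax = 63
Reduction in quantity: Q* - Q_tax = 15/2
DWL = (1/2) * tax * (Q* - Q_tax)
DWL = (1/2) * 5 * 15/2 = 75/4

75/4


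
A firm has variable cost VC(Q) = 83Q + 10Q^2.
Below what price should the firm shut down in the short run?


AVC(Q) = VC(Q)/Q = 83 + 10Q
AVC is increasing in Q, so minimum AVC is at Q -> 0+.
Min AVC = 83
The firm should shut down if P < 83.

83


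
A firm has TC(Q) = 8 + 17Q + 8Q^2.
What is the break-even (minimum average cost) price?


AC(Q) = 8/Q + 17 + 8Q
To minimize: dAC/dQ = -8/Q^2 + 8 = 0
Q^2 = 8/8 = 1
Q* = 1
Min AC = 8/1 + 17 + 8*1
Min AC = 8 + 17 + 8 = 33

33


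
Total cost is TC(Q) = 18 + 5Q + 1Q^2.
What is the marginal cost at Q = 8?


MC = dTC/dQ = 5 + 2*1*Q
At Q = 8:
MC = 5 + 2*8
MC = 5 + 16 = 21

21


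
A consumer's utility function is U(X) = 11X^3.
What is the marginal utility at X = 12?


MU = dU/dX = 11*3*X^(3-1)
MU = 33*X^2
At X = 12:
MU = 33 * 12^2
MU = 33 * 144 = 4752

4752


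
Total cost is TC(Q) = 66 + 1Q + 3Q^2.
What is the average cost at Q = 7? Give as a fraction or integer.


TC(7) = 66 + 1*7 + 3*7^2
TC(7) = 66 + 7 + 147 = 220
AC = TC/Q = 220/7 = 220/7

220/7


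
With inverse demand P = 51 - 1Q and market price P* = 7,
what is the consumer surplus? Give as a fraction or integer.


Maximum willingness to pay (at Q=0): P_max = 51
Quantity demanded at P* = 7:
Q* = (51 - 7)/1 = 44
CS = (1/2) * Q* * (P_max - P*)
CS = (1/2) * 44 * (51 - 7)
CS = (1/2) * 44 * 44 = 968

968


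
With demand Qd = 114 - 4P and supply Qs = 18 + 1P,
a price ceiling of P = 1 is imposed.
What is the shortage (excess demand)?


At P = 1:
Qd = 114 - 4*1 = 110
Qs = 18 + 1*1 = 19
Shortage = Qd - Qs = 110 - 19 = 91

91


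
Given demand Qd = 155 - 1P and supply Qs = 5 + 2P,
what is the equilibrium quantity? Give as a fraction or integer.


First find equilibrium price:
155 - 1P = 5 + 2P
P* = 150/3 = 50
Then substitute into demand:
Q* = 155 - 1 * 50 = 105

105


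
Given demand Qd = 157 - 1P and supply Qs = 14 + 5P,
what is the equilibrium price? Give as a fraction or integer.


At equilibrium, Qd = Qs.
157 - 1P = 14 + 5P
157 - 14 = 1P + 5P
143 = 6P
P* = 143/6 = 143/6

143/6


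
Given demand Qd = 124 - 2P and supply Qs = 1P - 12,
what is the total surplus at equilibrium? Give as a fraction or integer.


Find equilibrium: 124 - 2P = 1P - 12
124 + 12 = 3P
P* = 136/3 = 136/3
Q* = 1*136/3 - 12 = 100/3
Inverse demand: P = 62 - Q/2, so P_max = 62
Inverse supply: P = 12 + Q/1, so P_min = 12
CS = (1/2) * 100/3 * (62 - 136/3) = 2500/9
PS = (1/2) * 100/3 * (136/3 - 12) = 5000/9
TS = CS + PS = 2500/9 + 5000/9 = 2500/3

2500/3


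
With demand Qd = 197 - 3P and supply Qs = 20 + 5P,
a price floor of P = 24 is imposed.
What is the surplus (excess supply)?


At P = 24:
Qd = 197 - 3*24 = 125
Qs = 20 + 5*24 = 140
Surplus = Qs - Qd = 140 - 125 = 15

15


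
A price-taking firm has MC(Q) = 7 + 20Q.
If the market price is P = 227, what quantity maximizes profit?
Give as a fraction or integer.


In perfect competition, profit is maximized where P = MC.
227 = 7 + 20Q
220 = 20Q
Q* = 220/20 = 11

11


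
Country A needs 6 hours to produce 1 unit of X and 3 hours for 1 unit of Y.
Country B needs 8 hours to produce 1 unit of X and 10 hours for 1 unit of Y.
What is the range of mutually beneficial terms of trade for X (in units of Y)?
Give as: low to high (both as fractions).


Opportunity cost of X for Country A = hours_X / hours_Y = 6/3 = 2 units of Y
Opportunity cost of X for Country B = hours_X / hours_Y = 8/10 = 4/5 units of Y
Terms of trade must be between the two opportunity costs.
Range: 4/5 to 2

4/5 to 2


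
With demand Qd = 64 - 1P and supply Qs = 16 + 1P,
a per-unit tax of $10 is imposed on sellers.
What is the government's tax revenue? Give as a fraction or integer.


With tax on sellers, new supply: Qs' = 16 + 1(P - 10)
= 6 + 1P
New equilibrium quantity:
Q_new = 35
Tax revenue = tax * Q_new = 10 * 35 = 350

350


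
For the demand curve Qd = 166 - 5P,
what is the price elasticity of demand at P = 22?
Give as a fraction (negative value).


dQ/dP = -5
At P = 22: Q = 166 - 5*22 = 56
E = (dQ/dP)(P/Q) = (-5)(22/56) = -55/28

-55/28


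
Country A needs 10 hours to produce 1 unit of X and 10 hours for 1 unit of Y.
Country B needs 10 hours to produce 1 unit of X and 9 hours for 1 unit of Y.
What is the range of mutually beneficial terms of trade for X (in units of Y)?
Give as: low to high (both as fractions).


Opportunity cost of X for Country A = hours_X / hours_Y = 10/10 = 1 units of Y
Opportunity cost of X for Country B = hours_X / hours_Y = 10/9 = 10/9 units of Y
Terms of trade must be between the two opportunity costs.
Range: 1 to 10/9

1 to 10/9


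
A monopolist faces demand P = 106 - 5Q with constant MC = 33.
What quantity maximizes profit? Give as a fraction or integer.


TR = P*Q = (106 - 5Q)Q = 106Q - 5Q^2
MR = dTR/dQ = 106 - 10Q
Set MR = MC:
106 - 10Q = 33
73 = 10Q
Q* = 73/10 = 73/10

73/10


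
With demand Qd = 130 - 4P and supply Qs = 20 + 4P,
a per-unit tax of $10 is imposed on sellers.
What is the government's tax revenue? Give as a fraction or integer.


With tax on sellers, new supply: Qs' = 20 + 4(P - 10)
= 4P - 20
New equilibrium quantity:
Q_new = 55
Tax revenue = tax * Q_new = 10 * 55 = 550

550


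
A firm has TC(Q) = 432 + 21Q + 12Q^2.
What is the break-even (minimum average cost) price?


AC(Q) = 432/Q + 21 + 12Q
To minimize: dAC/dQ = -432/Q^2 + 12 = 0
Q^2 = 432/12 = 36
Q* = 6
Min AC = 432/6 + 21 + 12*6
Min AC = 72 + 21 + 72 = 165

165


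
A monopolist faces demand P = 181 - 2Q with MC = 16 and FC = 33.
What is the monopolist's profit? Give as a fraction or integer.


MR = MC: 181 - 4Q = 16
Q* = 165/4
P* = 181 - 2*165/4 = 197/2
Profit = (P* - MC)*Q* - FC
= (197/2 - 16)*165/4 - 33
= 165/2*165/4 - 33
= 27225/8 - 33 = 26961/8

26961/8


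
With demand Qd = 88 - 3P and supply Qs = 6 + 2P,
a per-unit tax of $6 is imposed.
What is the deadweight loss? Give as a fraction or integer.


Pre-tax equilibrium quantity: Q* = 194/5
Post-tax equilibrium quantity: Q_tax = 158/5
Reduction in quantity: Q* - Q_tax = 36/5
DWL = (1/2) * tax * (Q* - Q_tax)
DWL = (1/2) * 6 * 36/5 = 108/5

108/5


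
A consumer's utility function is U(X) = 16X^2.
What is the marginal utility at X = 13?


MU = dU/dX = 16*2*X^(2-1)
MU = 32*X^1
At X = 13:
MU = 32 * 13^1
MU = 32 * 13 = 416

416


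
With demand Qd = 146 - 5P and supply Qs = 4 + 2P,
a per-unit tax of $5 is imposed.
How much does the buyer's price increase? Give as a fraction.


With a per-unit tax, the buyer's price increase depends on relative slopes.
Supply slope: d = 2, Demand slope: b = 5
Buyer's price increase = d * tax / (b + d)
= 2 * 5 / (5 + 2)
= 10 / 7 = 10/7

10/7


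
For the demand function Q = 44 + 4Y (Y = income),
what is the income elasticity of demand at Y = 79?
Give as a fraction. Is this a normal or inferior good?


dQ/dY = 4
At Y = 79: Q = 44 + 4*79 = 360
Ey = (dQ/dY)(Y/Q) = 4 * 79 / 360 = 79/90
Since Ey > 0, this is a normal good.

79/90 (normal good)


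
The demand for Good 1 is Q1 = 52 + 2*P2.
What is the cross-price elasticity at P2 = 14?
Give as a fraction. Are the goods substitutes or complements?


dQ1/dP2 = 2
At P2 = 14: Q1 = 52 + 2*14 = 80
Exy = (dQ1/dP2)(P2/Q1) = 2 * 14 / 80 = 7/20
Since Exy > 0, the goods are substitutes.

7/20 (substitutes)


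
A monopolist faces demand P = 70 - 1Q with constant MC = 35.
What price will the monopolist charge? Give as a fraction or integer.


MR = 70 - 2Q
Set MR = MC: 70 - 2Q = 35
Q* = 35/2
Substitute into demand:
P* = 70 - 1*35/2 = 105/2

105/2


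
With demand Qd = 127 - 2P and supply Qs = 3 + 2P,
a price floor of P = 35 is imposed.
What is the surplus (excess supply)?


At P = 35:
Qd = 127 - 2*35 = 57
Qs = 3 + 2*35 = 73
Surplus = Qs - Qd = 73 - 57 = 16

16


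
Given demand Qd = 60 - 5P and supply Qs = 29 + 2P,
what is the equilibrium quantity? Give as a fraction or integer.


First find equilibrium price:
60 - 5P = 29 + 2P
P* = 31/7 = 31/7
Then substitute into demand:
Q* = 60 - 5 * 31/7 = 265/7

265/7


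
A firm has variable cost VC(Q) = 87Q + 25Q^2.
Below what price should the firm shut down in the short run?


AVC(Q) = VC(Q)/Q = 87 + 25Q
AVC is increasing in Q, so minimum AVC is at Q -> 0+.
Min AVC = 87
The firm should shut down if P < 87.

87


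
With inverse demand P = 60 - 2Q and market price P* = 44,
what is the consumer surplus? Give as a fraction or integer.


Maximum willingness to pay (at Q=0): P_max = 60
Quantity demanded at P* = 44:
Q* = (60 - 44)/2 = 8
CS = (1/2) * Q* * (P_max - P*)
CS = (1/2) * 8 * (60 - 44)
CS = (1/2) * 8 * 16 = 64

64


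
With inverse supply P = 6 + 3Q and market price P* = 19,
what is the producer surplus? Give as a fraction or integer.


Minimum supply price (at Q=0): P_min = 6
Quantity supplied at P* = 19:
Q* = (19 - 6)/3 = 13/3
PS = (1/2) * Q* * (P* - P_min)
PS = (1/2) * 13/3 * (19 - 6)
PS = (1/2) * 13/3 * 13 = 169/6

169/6


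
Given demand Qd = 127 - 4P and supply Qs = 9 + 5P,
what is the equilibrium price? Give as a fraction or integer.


At equilibrium, Qd = Qs.
127 - 4P = 9 + 5P
127 - 9 = 4P + 5P
118 = 9P
P* = 118/9 = 118/9

118/9


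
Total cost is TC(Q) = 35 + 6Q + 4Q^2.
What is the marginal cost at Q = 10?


MC = dTC/dQ = 6 + 2*4*Q
At Q = 10:
MC = 6 + 8*10
MC = 6 + 80 = 86

86


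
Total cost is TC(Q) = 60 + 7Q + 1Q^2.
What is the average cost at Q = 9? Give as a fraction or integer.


TC(9) = 60 + 7*9 + 1*9^2
TC(9) = 60 + 63 + 81 = 204
AC = TC/Q = 204/9 = 68/3

68/3


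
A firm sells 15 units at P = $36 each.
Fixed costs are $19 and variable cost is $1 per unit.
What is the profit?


Total Revenue = P * Q = 36 * 15 = $540
Total Cost = FC + VC*Q = 19 + 1*15 = $34
Profit = TR - TC = 540 - 34 = $506

$506


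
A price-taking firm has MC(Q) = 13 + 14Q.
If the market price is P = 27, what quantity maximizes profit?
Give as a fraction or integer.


In perfect competition, profit is maximized where P = MC.
27 = 13 + 14Q
14 = 14Q
Q* = 14/14 = 1

1


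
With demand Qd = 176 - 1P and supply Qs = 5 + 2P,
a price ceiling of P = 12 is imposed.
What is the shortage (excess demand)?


At P = 12:
Qd = 176 - 1*12 = 164
Qs = 5 + 2*12 = 29
Shortage = Qd - Qs = 164 - 29 = 135

135


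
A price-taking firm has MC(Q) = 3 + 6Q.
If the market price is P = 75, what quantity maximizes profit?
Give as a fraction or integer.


In perfect competition, profit is maximized where P = MC.
75 = 3 + 6Q
72 = 6Q
Q* = 72/6 = 12

12


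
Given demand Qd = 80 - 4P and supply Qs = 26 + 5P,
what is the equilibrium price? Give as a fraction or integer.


At equilibrium, Qd = Qs.
80 - 4P = 26 + 5P
80 - 26 = 4P + 5P
54 = 9P
P* = 54/9 = 6

6


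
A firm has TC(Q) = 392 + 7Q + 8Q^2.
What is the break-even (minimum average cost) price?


AC(Q) = 392/Q + 7 + 8Q
To minimize: dAC/dQ = -392/Q^2 + 8 = 0
Q^2 = 392/8 = 49
Q* = 7
Min AC = 392/7 + 7 + 8*7
Min AC = 56 + 7 + 56 = 119

119


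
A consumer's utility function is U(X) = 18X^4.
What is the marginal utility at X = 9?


MU = dU/dX = 18*4*X^(4-1)
MU = 72*X^3
At X = 9:
MU = 72 * 9^3
MU = 72 * 729 = 52488

52488


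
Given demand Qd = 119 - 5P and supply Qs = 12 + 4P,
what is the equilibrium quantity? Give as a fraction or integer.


First find equilibrium price:
119 - 5P = 12 + 4P
P* = 107/9 = 107/9
Then substitute into demand:
Q* = 119 - 5 * 107/9 = 536/9

536/9


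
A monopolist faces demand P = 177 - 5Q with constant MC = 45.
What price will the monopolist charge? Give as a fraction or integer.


MR = 177 - 10Q
Set MR = MC: 177 - 10Q = 45
Q* = 66/5
Substitute into demand:
P* = 177 - 5*66/5 = 111

111


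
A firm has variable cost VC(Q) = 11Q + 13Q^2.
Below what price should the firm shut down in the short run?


AVC(Q) = VC(Q)/Q = 11 + 13Q
AVC is increasing in Q, so minimum AVC is at Q -> 0+.
Min AVC = 11
The firm should shut down if P < 11.

11


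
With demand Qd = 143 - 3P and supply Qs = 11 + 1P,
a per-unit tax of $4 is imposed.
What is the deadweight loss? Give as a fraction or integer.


Pre-tax equilibrium quantity: Q* = 44
Post-tax equilibrium quantity: Q_tax = 41
Reduction in quantity: Q* - Q_tax = 3
DWL = (1/2) * tax * (Q* - Q_tax)
DWL = (1/2) * 4 * 3 = 6

6


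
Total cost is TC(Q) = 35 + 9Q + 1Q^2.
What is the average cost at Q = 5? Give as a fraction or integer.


TC(5) = 35 + 9*5 + 1*5^2
TC(5) = 35 + 45 + 25 = 105
AC = TC/Q = 105/5 = 21

21


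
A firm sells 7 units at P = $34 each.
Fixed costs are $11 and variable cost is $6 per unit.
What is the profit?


Total Revenue = P * Q = 34 * 7 = $238
Total Cost = FC + VC*Q = 11 + 6*7 = $53
Profit = TR - TC = 238 - 53 = $185

$185


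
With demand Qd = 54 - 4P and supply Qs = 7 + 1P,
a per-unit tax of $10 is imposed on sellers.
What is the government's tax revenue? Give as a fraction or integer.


With tax on sellers, new supply: Qs' = 7 + 1(P - 10)
= 1P - 3
New equilibrium quantity:
Q_new = 42/5
Tax revenue = tax * Q_new = 10 * 42/5 = 84

84


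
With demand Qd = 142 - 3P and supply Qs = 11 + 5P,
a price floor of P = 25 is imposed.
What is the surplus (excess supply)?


At P = 25:
Qd = 142 - 3*25 = 67
Qs = 11 + 5*25 = 136
Surplus = Qs - Qd = 136 - 67 = 69

69


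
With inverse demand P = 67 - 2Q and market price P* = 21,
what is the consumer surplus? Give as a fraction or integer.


Maximum willingness to pay (at Q=0): P_max = 67
Quantity demanded at P* = 21:
Q* = (67 - 21)/2 = 23
CS = (1/2) * Q* * (P_max - P*)
CS = (1/2) * 23 * (67 - 21)
CS = (1/2) * 23 * 46 = 529

529


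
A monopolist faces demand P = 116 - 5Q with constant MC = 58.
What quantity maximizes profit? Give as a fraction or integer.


TR = P*Q = (116 - 5Q)Q = 116Q - 5Q^2
MR = dTR/dQ = 116 - 10Q
Set MR = MC:
116 - 10Q = 58
58 = 10Q
Q* = 58/10 = 29/5

29/5


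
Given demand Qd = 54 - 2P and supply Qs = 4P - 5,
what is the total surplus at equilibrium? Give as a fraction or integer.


Find equilibrium: 54 - 2P = 4P - 5
54 + 5 = 6P
P* = 59/6 = 59/6
Q* = 4*59/6 - 5 = 103/3
Inverse demand: P = 27 - Q/2, so P_max = 27
Inverse supply: P = 5/4 + Q/4, so P_min = 5/4
CS = (1/2) * 103/3 * (27 - 59/6) = 10609/36
PS = (1/2) * 103/3 * (59/6 - 5/4) = 10609/72
TS = CS + PS = 10609/36 + 10609/72 = 10609/24

10609/24


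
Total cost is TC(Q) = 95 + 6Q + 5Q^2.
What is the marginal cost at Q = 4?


MC = dTC/dQ = 6 + 2*5*Q
At Q = 4:
MC = 6 + 10*4
MC = 6 + 40 = 46

46


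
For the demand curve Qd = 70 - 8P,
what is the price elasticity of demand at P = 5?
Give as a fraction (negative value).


dQ/dP = -8
At P = 5: Q = 70 - 8*5 = 30
E = (dQ/dP)(P/Q) = (-8)(5/30) = -4/3

-4/3


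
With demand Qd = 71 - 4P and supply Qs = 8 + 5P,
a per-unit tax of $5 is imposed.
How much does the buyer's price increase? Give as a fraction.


With a per-unit tax, the buyer's price increase depends on relative slopes.
Supply slope: d = 5, Demand slope: b = 4
Buyer's price increase = d * tax / (b + d)
= 5 * 5 / (4 + 5)
= 25 / 9 = 25/9

25/9


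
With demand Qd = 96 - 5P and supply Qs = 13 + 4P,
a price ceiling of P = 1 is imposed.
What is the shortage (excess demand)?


At P = 1:
Qd = 96 - 5*1 = 91
Qs = 13 + 4*1 = 17
Shortage = Qd - Qs = 91 - 17 = 74

74


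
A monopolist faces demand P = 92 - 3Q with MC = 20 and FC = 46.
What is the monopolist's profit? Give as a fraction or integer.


MR = MC: 92 - 6Q = 20
Q* = 12
P* = 92 - 3*12 = 56
Profit = (P* - MC)*Q* - FC
= (56 - 20)*12 - 46
= 36*12 - 46
= 432 - 46 = 386

386


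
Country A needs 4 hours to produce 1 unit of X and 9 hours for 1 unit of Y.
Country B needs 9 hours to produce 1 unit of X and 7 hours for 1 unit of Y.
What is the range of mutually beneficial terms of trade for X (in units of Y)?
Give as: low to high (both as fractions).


Opportunity cost of X for Country A = hours_X / hours_Y = 4/9 = 4/9 units of Y
Opportunity cost of X for Country B = hours_X / hours_Y = 9/7 = 9/7 units of Y
Terms of trade must be between the two opportunity costs.
Range: 4/9 to 9/7

4/9 to 9/7


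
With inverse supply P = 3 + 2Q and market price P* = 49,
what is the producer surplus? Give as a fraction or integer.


Minimum supply price (at Q=0): P_min = 3
Quantity supplied at P* = 49:
Q* = (49 - 3)/2 = 23
PS = (1/2) * Q* * (P* - P_min)
PS = (1/2) * 23 * (49 - 3)
PS = (1/2) * 23 * 46 = 529

529


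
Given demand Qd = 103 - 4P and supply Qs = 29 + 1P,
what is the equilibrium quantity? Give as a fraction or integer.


First find equilibrium price:
103 - 4P = 29 + 1P
P* = 74/5 = 74/5
Then substitute into demand:
Q* = 103 - 4 * 74/5 = 219/5

219/5


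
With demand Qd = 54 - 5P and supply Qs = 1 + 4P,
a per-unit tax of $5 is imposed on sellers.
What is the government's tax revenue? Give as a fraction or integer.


With tax on sellers, new supply: Qs' = 1 + 4(P - 5)
= 4P - 19
New equilibrium quantity:
Q_new = 121/9
Tax revenue = tax * Q_new = 5 * 121/9 = 605/9

605/9


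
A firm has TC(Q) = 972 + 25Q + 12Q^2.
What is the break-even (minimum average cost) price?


AC(Q) = 972/Q + 25 + 12Q
To minimize: dAC/dQ = -972/Q^2 + 12 = 0
Q^2 = 972/12 = 81
Q* = 9
Min AC = 972/9 + 25 + 12*9
Min AC = 108 + 25 + 108 = 241

241


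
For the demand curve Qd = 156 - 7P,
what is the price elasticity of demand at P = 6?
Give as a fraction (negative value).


dQ/dP = -7
At P = 6: Q = 156 - 7*6 = 114
E = (dQ/dP)(P/Q) = (-7)(6/114) = -7/19

-7/19


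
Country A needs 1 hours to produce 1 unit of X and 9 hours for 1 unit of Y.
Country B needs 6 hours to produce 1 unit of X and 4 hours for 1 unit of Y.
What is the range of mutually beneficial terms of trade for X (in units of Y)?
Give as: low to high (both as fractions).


Opportunity cost of X for Country A = hours_X / hours_Y = 1/9 = 1/9 units of Y
Opportunity cost of X for Country B = hours_X / hours_Y = 6/4 = 3/2 units of Y
Terms of trade must be between the two opportunity costs.
Range: 1/9 to 3/2

1/9 to 3/2


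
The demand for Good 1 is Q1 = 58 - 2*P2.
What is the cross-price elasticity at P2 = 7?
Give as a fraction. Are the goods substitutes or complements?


dQ1/dP2 = -2
At P2 = 7: Q1 = 58 - 2*7 = 44
Exy = (dQ1/dP2)(P2/Q1) = -2 * 7 / 44 = -7/22
Since Exy < 0, the goods are complements.

-7/22 (complements)


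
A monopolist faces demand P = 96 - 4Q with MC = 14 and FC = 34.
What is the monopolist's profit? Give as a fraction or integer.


MR = MC: 96 - 8Q = 14
Q* = 41/4
P* = 96 - 4*41/4 = 55
Profit = (P* - MC)*Q* - FC
= (55 - 14)*41/4 - 34
= 41*41/4 - 34
= 1681/4 - 34 = 1545/4

1545/4


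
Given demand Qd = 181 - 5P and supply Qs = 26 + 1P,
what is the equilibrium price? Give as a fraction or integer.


At equilibrium, Qd = Qs.
181 - 5P = 26 + 1P
181 - 26 = 5P + 1P
155 = 6P
P* = 155/6 = 155/6

155/6


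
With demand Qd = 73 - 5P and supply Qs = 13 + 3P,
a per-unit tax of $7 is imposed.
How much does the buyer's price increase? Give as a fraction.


With a per-unit tax, the buyer's price increase depends on relative slopes.
Supply slope: d = 3, Demand slope: b = 5
Buyer's price increase = d * tax / (b + d)
= 3 * 7 / (5 + 3)
= 21 / 8 = 21/8

21/8


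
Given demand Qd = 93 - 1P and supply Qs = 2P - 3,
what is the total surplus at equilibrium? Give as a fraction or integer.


Find equilibrium: 93 - 1P = 2P - 3
93 + 3 = 3P
P* = 96/3 = 32
Q* = 2*32 - 3 = 61
Inverse demand: P = 93 - Q/1, so P_max = 93
Inverse supply: P = 3/2 + Q/2, so P_min = 3/2
CS = (1/2) * 61 * (93 - 32) = 3721/2
PS = (1/2) * 61 * (32 - 3/2) = 3721/4
TS = CS + PS = 3721/2 + 3721/4 = 11163/4

11163/4


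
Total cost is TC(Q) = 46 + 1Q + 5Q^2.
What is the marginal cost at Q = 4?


MC = dTC/dQ = 1 + 2*5*Q
At Q = 4:
MC = 1 + 10*4
MC = 1 + 40 = 41

41


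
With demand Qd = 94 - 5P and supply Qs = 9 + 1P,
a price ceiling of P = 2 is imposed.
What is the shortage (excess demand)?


At P = 2:
Qd = 94 - 5*2 = 84
Qs = 9 + 1*2 = 11
Shortage = Qd - Qs = 84 - 11 = 73

73


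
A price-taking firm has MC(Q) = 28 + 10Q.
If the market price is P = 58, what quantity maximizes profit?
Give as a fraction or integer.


In perfect competition, profit is maximized where P = MC.
58 = 28 + 10Q
30 = 10Q
Q* = 30/10 = 3

3


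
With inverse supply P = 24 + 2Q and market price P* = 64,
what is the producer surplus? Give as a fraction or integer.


Minimum supply price (at Q=0): P_min = 24
Quantity supplied at P* = 64:
Q* = (64 - 24)/2 = 20
PS = (1/2) * Q* * (P* - P_min)
PS = (1/2) * 20 * (64 - 24)
PS = (1/2) * 20 * 40 = 400

400


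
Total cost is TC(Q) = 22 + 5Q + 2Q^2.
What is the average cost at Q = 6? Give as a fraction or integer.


TC(6) = 22 + 5*6 + 2*6^2
TC(6) = 22 + 30 + 72 = 124
AC = TC/Q = 124/6 = 62/3

62/3


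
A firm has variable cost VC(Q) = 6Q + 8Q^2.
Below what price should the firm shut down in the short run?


AVC(Q) = VC(Q)/Q = 6 + 8Q
AVC is increasing in Q, so minimum AVC is at Q -> 0+.
Min AVC = 6
The firm should shut down if P < 6.

6


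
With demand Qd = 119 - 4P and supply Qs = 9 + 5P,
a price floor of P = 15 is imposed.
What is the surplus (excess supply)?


At P = 15:
Qd = 119 - 4*15 = 59
Qs = 9 + 5*15 = 84
Surplus = Qs - Qd = 84 - 59 = 25

25


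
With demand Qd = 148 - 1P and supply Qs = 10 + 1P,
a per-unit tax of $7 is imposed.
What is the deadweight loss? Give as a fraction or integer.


Pre-tax equilibrium quantity: Q* = 79
Post-tax equilibrium quantity: Q_tax = 151/2
Reduction in quantity: Q* - Q_tax = 7/2
DWL = (1/2) * tax * (Q* - Q_tax)
DWL = (1/2) * 7 * 7/2 = 49/4

49/4


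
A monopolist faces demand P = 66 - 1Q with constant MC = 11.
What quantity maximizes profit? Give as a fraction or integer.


TR = P*Q = (66 - 1Q)Q = 66Q - 1Q^2
MR = dTR/dQ = 66 - 2Q
Set MR = MC:
66 - 2Q = 11
55 = 2Q
Q* = 55/2 = 55/2

55/2


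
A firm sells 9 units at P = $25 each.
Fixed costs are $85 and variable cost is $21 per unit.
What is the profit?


Total Revenue = P * Q = 25 * 9 = $225
Total Cost = FC + VC*Q = 85 + 21*9 = $274
Profit = TR - TC = 225 - 274 = $-49

$-49


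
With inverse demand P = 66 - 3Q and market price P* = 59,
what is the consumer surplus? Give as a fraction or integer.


Maximum willingness to pay (at Q=0): P_max = 66
Quantity demanded at P* = 59:
Q* = (66 - 59)/3 = 7/3
CS = (1/2) * Q* * (P_max - P*)
CS = (1/2) * 7/3 * (66 - 59)
CS = (1/2) * 7/3 * 7 = 49/6

49/6


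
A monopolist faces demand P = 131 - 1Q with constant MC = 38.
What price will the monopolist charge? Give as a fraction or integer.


MR = 131 - 2Q
Set MR = MC: 131 - 2Q = 38
Q* = 93/2
Substitute into demand:
P* = 131 - 1*93/2 = 169/2

169/2


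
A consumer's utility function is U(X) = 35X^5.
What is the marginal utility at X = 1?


MU = dU/dX = 35*5*X^(5-1)
MU = 175*X^4
At X = 1:
MU = 175 * 1^4
MU = 175 * 1 = 175

175


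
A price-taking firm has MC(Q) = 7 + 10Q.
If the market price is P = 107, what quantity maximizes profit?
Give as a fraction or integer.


In perfect competition, profit is maximized where P = MC.
107 = 7 + 10Q
100 = 10Q
Q* = 100/10 = 10

10


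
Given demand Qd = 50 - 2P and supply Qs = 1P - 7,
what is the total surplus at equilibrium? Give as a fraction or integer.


Find equilibrium: 50 - 2P = 1P - 7
50 + 7 = 3P
P* = 57/3 = 19
Q* = 1*19 - 7 = 12
Inverse demand: P = 25 - Q/2, so P_max = 25
Inverse supply: P = 7 + Q/1, so P_min = 7
CS = (1/2) * 12 * (25 - 19) = 36
PS = (1/2) * 12 * (19 - 7) = 72
TS = CS + PS = 36 + 72 = 108

108


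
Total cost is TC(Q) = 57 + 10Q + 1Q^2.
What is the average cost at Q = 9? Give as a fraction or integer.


TC(9) = 57 + 10*9 + 1*9^2
TC(9) = 57 + 90 + 81 = 228
AC = TC/Q = 228/9 = 76/3

76/3


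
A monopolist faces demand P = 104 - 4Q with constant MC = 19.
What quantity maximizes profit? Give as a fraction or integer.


TR = P*Q = (104 - 4Q)Q = 104Q - 4Q^2
MR = dTR/dQ = 104 - 8Q
Set MR = MC:
104 - 8Q = 19
85 = 8Q
Q* = 85/8 = 85/8

85/8


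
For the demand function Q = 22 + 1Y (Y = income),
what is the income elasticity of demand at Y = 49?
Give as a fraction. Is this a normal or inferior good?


dQ/dY = 1
At Y = 49: Q = 22 + 1*49 = 71
Ey = (dQ/dY)(Y/Q) = 1 * 49 / 71 = 49/71
Since Ey > 0, this is a normal good.

49/71 (normal good)


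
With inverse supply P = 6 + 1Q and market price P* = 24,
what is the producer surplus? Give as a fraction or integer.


Minimum supply price (at Q=0): P_min = 6
Quantity supplied at P* = 24:
Q* = (24 - 6)/1 = 18
PS = (1/2) * Q* * (P* - P_min)
PS = (1/2) * 18 * (24 - 6)
PS = (1/2) * 18 * 18 = 162

162


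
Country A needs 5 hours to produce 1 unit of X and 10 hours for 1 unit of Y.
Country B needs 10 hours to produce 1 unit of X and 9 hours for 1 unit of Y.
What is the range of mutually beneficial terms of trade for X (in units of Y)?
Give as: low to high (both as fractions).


Opportunity cost of X for Country A = hours_X / hours_Y = 5/10 = 1/2 units of Y
Opportunity cost of X for Country B = hours_X / hours_Y = 10/9 = 10/9 units of Y
Terms of trade must be between the two opportunity costs.
Range: 1/2 to 10/9

1/2 to 10/9


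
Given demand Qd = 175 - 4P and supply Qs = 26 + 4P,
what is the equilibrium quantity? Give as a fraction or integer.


First find equilibrium price:
175 - 4P = 26 + 4P
P* = 149/8 = 149/8
Then substitute into demand:
Q* = 175 - 4 * 149/8 = 201/2

201/2


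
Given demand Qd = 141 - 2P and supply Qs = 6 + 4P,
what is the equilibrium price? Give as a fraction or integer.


At equilibrium, Qd = Qs.
141 - 2P = 6 + 4P
141 - 6 = 2P + 4P
135 = 6P
P* = 135/6 = 45/2

45/2


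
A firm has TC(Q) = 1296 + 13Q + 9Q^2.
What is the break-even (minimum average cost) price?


AC(Q) = 1296/Q + 13 + 9Q
To minimize: dAC/dQ = -1296/Q^2 + 9 = 0
Q^2 = 1296/9 = 144
Q* = 12
Min AC = 1296/12 + 13 + 9*12
Min AC = 108 + 13 + 108 = 229

229


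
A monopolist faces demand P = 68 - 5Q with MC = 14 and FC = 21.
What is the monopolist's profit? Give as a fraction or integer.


MR = MC: 68 - 10Q = 14
Q* = 27/5
P* = 68 - 5*27/5 = 41
Profit = (P* - MC)*Q* - FC
= (41 - 14)*27/5 - 21
= 27*27/5 - 21
= 729/5 - 21 = 624/5

624/5


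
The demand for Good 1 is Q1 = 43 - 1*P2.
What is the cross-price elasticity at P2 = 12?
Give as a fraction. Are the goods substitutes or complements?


dQ1/dP2 = -1
At P2 = 12: Q1 = 43 - 1*12 = 31
Exy = (dQ1/dP2)(P2/Q1) = -1 * 12 / 31 = -12/31
Since Exy < 0, the goods are complements.

-12/31 (complements)


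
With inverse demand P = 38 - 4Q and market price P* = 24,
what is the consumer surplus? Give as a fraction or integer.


Maximum willingness to pay (at Q=0): P_max = 38
Quantity demanded at P* = 24:
Q* = (38 - 24)/4 = 7/2
CS = (1/2) * Q* * (P_max - P*)
CS = (1/2) * 7/2 * (38 - 24)
CS = (1/2) * 7/2 * 14 = 49/2

49/2


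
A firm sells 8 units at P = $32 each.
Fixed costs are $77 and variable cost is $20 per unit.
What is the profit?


Total Revenue = P * Q = 32 * 8 = $256
Total Cost = FC + VC*Q = 77 + 20*8 = $237
Profit = TR - TC = 256 - 237 = $19

$19


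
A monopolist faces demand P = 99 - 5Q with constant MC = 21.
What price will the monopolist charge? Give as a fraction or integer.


MR = 99 - 10Q
Set MR = MC: 99 - 10Q = 21
Q* = 39/5
Substitute into demand:
P* = 99 - 5*39/5 = 60

60


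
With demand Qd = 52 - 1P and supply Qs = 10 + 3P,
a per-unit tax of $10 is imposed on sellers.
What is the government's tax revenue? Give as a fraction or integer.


With tax on sellers, new supply: Qs' = 10 + 3(P - 10)
= 3P - 20
New equilibrium quantity:
Q_new = 34
Tax revenue = tax * Q_new = 10 * 34 = 340

340


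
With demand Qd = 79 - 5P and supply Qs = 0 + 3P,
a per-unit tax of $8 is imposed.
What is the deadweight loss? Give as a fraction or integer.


Pre-tax equilibrium quantity: Q* = 237/8
Post-tax equilibrium quantity: Q_tax = 117/8
Reduction in quantity: Q* - Q_tax = 15
DWL = (1/2) * tax * (Q* - Q_tax)
DWL = (1/2) * 8 * 15 = 60

60


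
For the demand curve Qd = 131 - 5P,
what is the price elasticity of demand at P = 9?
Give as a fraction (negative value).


dQ/dP = -5
At P = 9: Q = 131 - 5*9 = 86
E = (dQ/dP)(P/Q) = (-5)(9/86) = -45/86

-45/86


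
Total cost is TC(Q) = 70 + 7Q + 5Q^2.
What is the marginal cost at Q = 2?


MC = dTC/dQ = 7 + 2*5*Q
At Q = 2:
MC = 7 + 10*2
MC = 7 + 20 = 27

27
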